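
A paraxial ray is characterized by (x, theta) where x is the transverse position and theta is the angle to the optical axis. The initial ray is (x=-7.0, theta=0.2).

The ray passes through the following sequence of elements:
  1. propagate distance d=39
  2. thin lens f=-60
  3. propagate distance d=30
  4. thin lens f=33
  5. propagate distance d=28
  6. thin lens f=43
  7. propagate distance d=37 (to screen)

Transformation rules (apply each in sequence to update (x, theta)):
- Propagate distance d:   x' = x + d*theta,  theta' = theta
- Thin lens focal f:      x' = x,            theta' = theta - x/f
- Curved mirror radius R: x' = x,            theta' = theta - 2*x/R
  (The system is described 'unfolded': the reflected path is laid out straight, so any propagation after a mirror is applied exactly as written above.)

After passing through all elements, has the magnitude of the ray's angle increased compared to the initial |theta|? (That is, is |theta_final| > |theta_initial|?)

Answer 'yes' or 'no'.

Initial: x=-7.0000 theta=0.2000
After 1 (propagate distance d=39): x=0.8000 theta=0.2000
After 2 (thin lens f=-60): x=0.8000 theta=16/75 (≈0.2133)
After 3 (propagate distance d=30): x=7.2000 theta=16/75 (≈0.2133)
After 4 (thin lens f=33): x=7.2000 theta=-4/825 (≈-0.0048)
After 5 (propagate distance d=28): x=5828/825 (≈7.0642) theta=-4/825 (≈-0.0048)
After 6 (thin lens f=43): x=5828/825 (≈7.0642) theta=-80/473 (≈-0.1691)
After 7 (propagate distance d=37 (to screen)): x=28604/35475 (≈0.8063) theta=-80/473 (≈-0.1691)
|theta_initial|=0.2000 |theta_final|=80/473 (≈0.1691) -> not increased

Answer: no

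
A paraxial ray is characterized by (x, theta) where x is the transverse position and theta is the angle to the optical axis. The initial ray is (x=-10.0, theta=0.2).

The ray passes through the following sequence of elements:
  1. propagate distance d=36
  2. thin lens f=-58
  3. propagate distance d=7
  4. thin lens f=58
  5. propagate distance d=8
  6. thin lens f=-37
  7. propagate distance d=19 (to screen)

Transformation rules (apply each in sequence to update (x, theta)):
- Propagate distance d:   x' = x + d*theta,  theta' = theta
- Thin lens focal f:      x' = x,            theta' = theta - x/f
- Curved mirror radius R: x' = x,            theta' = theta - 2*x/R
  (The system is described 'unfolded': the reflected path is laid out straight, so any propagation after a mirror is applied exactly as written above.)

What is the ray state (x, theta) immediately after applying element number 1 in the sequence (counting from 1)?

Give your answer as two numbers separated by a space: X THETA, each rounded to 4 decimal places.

Answer: -2.8000 0.2000

Derivation:
Initial: x=-10.0000 theta=0.2000
After 1 (propagate distance d=36): x=-2.8000 theta=0.2000
Rounded to 4 decimal places: x = -2.8000, theta = 0.2000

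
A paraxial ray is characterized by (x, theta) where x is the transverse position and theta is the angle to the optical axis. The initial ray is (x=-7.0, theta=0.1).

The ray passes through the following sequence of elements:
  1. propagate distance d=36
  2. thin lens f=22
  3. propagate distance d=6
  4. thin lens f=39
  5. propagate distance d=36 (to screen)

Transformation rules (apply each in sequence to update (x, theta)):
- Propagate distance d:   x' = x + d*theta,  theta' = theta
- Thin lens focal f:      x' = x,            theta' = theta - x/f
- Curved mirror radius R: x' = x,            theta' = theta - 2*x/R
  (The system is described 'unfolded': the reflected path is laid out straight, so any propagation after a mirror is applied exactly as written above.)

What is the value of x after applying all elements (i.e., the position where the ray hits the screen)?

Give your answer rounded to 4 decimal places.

Initial: x=-7.0000 theta=0.1000
After 1 (propagate distance d=36): x=-3.4000 theta=0.1000
After 2 (thin lens f=22): x=-3.4000 theta=14/55 (≈0.2545)
After 3 (propagate distance d=6): x=-103/55 (≈-1.8727) theta=14/55 (≈0.2545)
After 4 (thin lens f=39): x=-103/55 (≈-1.8727) theta=59/195 (≈0.3026)
After 5 (propagate distance d=36 (to screen)): x=6449/715 (≈9.0196) theta=59/195 (≈0.3026)
Rounded to 4 decimal places: x = 9.0196

Answer: 9.0196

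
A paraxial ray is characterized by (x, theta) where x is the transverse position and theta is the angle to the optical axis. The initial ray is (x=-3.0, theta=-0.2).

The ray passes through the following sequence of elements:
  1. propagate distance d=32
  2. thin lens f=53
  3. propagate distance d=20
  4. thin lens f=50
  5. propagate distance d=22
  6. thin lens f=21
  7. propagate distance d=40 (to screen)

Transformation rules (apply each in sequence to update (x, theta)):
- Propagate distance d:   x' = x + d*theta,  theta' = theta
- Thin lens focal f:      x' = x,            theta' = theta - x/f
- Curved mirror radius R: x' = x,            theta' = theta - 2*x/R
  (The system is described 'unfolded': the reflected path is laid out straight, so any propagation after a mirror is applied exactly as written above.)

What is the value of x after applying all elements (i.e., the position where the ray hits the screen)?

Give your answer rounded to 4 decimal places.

Initial: x=-3.0000 theta=-0.2000
After 1 (propagate distance d=32): x=-9.4000 theta=-0.2000
After 2 (thin lens f=53): x=-9.4000 theta=-6/265 (≈-0.0226)
After 3 (propagate distance d=20): x=-2611/265 (≈-9.8528) theta=-6/265 (≈-0.0226)
After 4 (thin lens f=50): x=-2611/265 (≈-9.8528) theta=2311/13250 (≈0.1744)
After 5 (propagate distance d=22): x=-39854/6625 (≈-6.0157) theta=2311/13250 (≈0.1744)
After 6 (thin lens f=21): x=-39854/6625 (≈-6.0157) theta=128239/278250 (≈0.4609)
After 7 (propagate distance d=40 (to screen)): x=1727846/139125 (≈12.4194) theta=128239/278250 (≈0.4609)
Rounded to 4 decimal places: x = 12.4194

Answer: 12.4194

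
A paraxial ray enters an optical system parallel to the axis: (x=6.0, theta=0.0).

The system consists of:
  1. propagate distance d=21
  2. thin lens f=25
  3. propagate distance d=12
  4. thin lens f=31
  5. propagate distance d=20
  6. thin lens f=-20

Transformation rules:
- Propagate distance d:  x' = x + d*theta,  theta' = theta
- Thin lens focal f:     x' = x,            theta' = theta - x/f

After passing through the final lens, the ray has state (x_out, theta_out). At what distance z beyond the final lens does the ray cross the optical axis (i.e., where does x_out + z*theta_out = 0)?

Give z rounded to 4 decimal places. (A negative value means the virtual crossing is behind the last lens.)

Initial: x=6.0000 theta=0.0000
After 1 (propagate distance d=21): x=6.0000 theta=0.0000
After 2 (thin lens f=25): x=6.0000 theta=-0.2400
After 3 (propagate distance d=12): x=3.1200 theta=-0.2400
After 4 (thin lens f=31): x=3.1200 theta=-264/775 (≈-0.3406)
After 5 (propagate distance d=20): x=-2862/775 (≈-3.6929) theta=-264/775 (≈-0.3406)
After 6 (thin lens f=-20): x=-2862/775 (≈-3.6929) theta=-4071/7750 (≈-0.5253)
z_focus = -x_out/theta_out = -(-2862/775)/(-4071/7750) = -9540/1357 ≈ -7.0302
Rounded to 4 decimal places: z = -7.0302

Answer: -7.0302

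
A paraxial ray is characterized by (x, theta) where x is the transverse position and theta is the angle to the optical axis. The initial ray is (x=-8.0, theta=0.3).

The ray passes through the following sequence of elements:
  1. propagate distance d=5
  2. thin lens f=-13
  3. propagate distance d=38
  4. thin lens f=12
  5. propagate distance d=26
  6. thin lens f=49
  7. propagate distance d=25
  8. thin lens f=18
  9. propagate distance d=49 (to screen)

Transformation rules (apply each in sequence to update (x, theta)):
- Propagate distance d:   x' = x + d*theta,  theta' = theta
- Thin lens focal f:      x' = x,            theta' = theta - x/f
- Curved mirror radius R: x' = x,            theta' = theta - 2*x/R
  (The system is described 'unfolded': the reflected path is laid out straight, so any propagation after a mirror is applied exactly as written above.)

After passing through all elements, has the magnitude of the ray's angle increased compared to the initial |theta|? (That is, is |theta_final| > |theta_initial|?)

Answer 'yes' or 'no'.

Initial: x=-8.0000 theta=0.3000
After 1 (propagate distance d=5): x=-6.5000 theta=0.3000
After 2 (thin lens f=-13): x=-6.5000 theta=-0.2000
After 3 (propagate distance d=38): x=-14.1000 theta=-0.2000
After 4 (thin lens f=12): x=-14.1000 theta=0.9750
After 5 (propagate distance d=26): x=11.2500 theta=0.9750
After 6 (thin lens f=49): x=11.2500 theta=1461/1960 (≈0.7454)
After 7 (propagate distance d=25): x=11715/392 (≈29.8852) theta=1461/1960 (≈0.7454)
After 8 (thin lens f=18): x=11715/392 (≈29.8852) theta=-1537/1680 (≈-0.9149)
After 9 (propagate distance d=49 (to screen)): x=-175741/11760 (≈-14.9440) theta=-1537/1680 (≈-0.9149)
|theta_initial|=0.3000 |theta_final|=1537/1680 (≈0.9149) -> increased

Answer: yes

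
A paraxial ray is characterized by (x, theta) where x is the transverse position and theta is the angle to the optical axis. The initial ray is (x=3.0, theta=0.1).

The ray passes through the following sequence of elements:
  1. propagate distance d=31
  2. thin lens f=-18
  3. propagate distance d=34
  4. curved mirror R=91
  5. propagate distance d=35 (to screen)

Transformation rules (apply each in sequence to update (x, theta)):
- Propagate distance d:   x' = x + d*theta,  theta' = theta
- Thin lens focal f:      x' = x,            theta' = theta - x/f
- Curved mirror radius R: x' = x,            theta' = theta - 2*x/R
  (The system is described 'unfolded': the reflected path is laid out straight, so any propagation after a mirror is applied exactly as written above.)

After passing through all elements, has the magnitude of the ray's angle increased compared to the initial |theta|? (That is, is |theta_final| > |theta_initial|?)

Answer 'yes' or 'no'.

Answer: no

Derivation:
Initial: x=3.0000 theta=0.1000
After 1 (propagate distance d=31): x=6.1000 theta=0.1000
After 2 (thin lens f=-18): x=6.1000 theta=79/180 (≈0.4389)
After 3 (propagate distance d=34): x=946/45 (≈21.0222) theta=79/180 (≈0.4389)
After 4 (curved mirror R=91): x=946/45 (≈21.0222) theta=-379/16380 (≈-0.0231)
After 5 (propagate distance d=35 (to screen)): x=47297/2340 (≈20.2124) theta=-379/16380 (≈-0.0231)
|theta_initial|=0.1000 |theta_final|=379/16380 (≈0.0231) -> not increased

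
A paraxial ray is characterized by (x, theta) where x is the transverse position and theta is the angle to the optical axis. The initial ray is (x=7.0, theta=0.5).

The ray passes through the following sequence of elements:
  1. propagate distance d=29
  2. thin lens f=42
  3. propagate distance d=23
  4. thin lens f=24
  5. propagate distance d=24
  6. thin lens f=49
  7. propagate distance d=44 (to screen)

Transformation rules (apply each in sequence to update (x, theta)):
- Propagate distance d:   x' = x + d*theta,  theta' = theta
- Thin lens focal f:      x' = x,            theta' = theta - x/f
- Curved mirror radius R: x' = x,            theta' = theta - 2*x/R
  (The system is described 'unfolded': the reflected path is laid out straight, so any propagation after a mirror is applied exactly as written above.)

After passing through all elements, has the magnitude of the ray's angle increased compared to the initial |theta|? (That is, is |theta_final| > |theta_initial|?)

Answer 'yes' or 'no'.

Answer: yes

Derivation:
Initial: x=7.0000 theta=0.5000
After 1 (propagate distance d=29): x=21.5000 theta=0.5000
After 2 (thin lens f=42): x=21.5000 theta=-1/84 (≈-0.0119)
After 3 (propagate distance d=23): x=1783/84 (≈21.2262) theta=-1/84 (≈-0.0119)
After 4 (thin lens f=24): x=1783/84 (≈21.2262) theta=-1807/2016 (≈-0.8963)
After 5 (propagate distance d=24): x=-2/7 (≈-0.2857) theta=-1807/2016 (≈-0.8963)
After 6 (thin lens f=49): x=-2/7 (≈-0.2857) theta=-87967/98784 (≈-0.8905)
After 7 (propagate distance d=44 (to screen)): x=-974693/24696 (≈-39.4676) theta=-87967/98784 (≈-0.8905)
|theta_initial|=0.5000 |theta_final|=87967/98784 (≈0.8905) -> increased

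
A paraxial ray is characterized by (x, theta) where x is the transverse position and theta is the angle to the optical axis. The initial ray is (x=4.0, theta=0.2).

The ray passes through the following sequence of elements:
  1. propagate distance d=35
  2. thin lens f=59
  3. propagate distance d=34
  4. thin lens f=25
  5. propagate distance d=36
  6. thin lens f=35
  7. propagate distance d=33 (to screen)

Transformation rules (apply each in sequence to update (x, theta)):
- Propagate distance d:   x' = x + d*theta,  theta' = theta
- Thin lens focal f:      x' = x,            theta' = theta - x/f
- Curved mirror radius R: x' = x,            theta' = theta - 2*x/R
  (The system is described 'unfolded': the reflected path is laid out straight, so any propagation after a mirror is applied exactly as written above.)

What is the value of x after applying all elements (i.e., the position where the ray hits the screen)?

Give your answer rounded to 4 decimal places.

Answer: -14.9414

Derivation:
Initial: x=4.0000 theta=0.2000
After 1 (propagate distance d=35): x=11.0000 theta=0.2000
After 2 (thin lens f=59): x=11.0000 theta=4/295 (≈0.0136)
After 3 (propagate distance d=34): x=3381/295 (≈11.4610) theta=4/295 (≈0.0136)
After 4 (thin lens f=25): x=3381/295 (≈11.4610) theta=-3281/7375 (≈-0.4449)
After 5 (propagate distance d=36): x=-33591/7375 (≈-4.5547) theta=-3281/7375 (≈-0.4449)
After 6 (thin lens f=35): x=-33591/7375 (≈-4.5547) theta=-81244/258125 (≈-0.3147)
After 7 (propagate distance d=33 (to screen)): x=-3856737/258125 (≈-14.9414) theta=-81244/258125 (≈-0.3147)
Rounded to 4 decimal places: x = -14.9414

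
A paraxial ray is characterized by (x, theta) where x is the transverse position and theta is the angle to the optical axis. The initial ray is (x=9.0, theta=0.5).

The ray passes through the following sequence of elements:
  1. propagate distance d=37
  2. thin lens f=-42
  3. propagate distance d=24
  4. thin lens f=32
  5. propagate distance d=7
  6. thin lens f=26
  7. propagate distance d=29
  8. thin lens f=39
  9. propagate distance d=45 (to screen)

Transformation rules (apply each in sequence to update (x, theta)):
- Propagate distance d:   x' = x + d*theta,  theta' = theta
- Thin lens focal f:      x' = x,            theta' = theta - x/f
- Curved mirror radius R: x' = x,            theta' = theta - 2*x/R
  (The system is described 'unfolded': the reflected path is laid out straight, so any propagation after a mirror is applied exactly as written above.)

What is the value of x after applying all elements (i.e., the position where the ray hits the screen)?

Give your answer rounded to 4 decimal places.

Answer: -110.8746

Derivation:
Initial: x=9.0000 theta=0.5000
After 1 (propagate distance d=37): x=27.5000 theta=0.5000
After 2 (thin lens f=-42): x=27.5000 theta=97/84 (≈1.1548)
After 3 (propagate distance d=24): x=773/14 (≈55.2143) theta=97/84 (≈1.1548)
After 4 (thin lens f=32): x=773/14 (≈55.2143) theta=-767/1344 (≈-0.5707)
After 5 (propagate distance d=7): x=68839/1344 (≈51.2195) theta=-767/1344 (≈-0.5707)
After 6 (thin lens f=26): x=68839/1344 (≈51.2195) theta=-12683/4992 (≈-2.5407)
After 7 (propagate distance d=29): x=-784835/34944 (≈-22.4598) theta=-12683/4992 (≈-2.5407)
After 8 (thin lens f=39): x=-784835/34944 (≈-22.4598) theta=-334703/170352 (≈-1.9648)
After 9 (propagate distance d=45 (to screen)): x=-50367215/454272 (≈-110.8746) theta=-334703/170352 (≈-1.9648)
Rounded to 4 decimal places: x = -110.8746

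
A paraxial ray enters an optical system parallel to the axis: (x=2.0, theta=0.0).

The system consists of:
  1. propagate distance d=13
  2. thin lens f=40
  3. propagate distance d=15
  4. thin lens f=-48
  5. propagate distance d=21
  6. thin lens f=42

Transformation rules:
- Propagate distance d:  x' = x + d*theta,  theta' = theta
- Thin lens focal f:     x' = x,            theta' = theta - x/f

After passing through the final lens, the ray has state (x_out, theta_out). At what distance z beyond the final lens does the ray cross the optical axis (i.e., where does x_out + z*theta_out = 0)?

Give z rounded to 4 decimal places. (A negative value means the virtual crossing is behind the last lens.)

Initial: x=2.0000 theta=0.0000
After 1 (propagate distance d=13): x=2.0000 theta=0.0000
After 2 (thin lens f=40): x=2.0000 theta=-0.0500
After 3 (propagate distance d=15): x=1.2500 theta=-0.0500
After 4 (thin lens f=-48): x=1.2500 theta=-23/960 (≈-0.0240)
After 5 (propagate distance d=21): x=239/320 (≈0.7469) theta=-23/960 (≈-0.0240)
After 6 (thin lens f=42): x=239/320 (≈0.7469) theta=-187/4480 (≈-0.0417)
z_focus = -x_out/theta_out = -(239/320)/(-187/4480) = 3346/187 ≈ 17.8930
Rounded to 4 decimal places: z = 17.8930

Answer: 17.8930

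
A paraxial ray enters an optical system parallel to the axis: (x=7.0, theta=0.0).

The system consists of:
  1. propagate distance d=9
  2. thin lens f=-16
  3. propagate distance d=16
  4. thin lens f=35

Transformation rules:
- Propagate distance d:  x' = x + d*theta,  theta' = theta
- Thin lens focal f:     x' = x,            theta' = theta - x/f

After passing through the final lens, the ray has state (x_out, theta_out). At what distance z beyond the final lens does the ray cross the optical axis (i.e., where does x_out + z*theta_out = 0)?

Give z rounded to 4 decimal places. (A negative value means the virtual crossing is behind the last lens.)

Answer: -373.3333

Derivation:
Initial: x=7.0000 theta=0.0000
After 1 (propagate distance d=9): x=7.0000 theta=0.0000
After 2 (thin lens f=-16): x=7.0000 theta=0.4375
After 3 (propagate distance d=16): x=14.0000 theta=0.4375
After 4 (thin lens f=35): x=14.0000 theta=0.0375
z_focus = -x_out/theta_out = -(14.0000)/(0.0375) = -1120/3 ≈ -373.3333
Rounded to 4 decimal places: z = -373.3333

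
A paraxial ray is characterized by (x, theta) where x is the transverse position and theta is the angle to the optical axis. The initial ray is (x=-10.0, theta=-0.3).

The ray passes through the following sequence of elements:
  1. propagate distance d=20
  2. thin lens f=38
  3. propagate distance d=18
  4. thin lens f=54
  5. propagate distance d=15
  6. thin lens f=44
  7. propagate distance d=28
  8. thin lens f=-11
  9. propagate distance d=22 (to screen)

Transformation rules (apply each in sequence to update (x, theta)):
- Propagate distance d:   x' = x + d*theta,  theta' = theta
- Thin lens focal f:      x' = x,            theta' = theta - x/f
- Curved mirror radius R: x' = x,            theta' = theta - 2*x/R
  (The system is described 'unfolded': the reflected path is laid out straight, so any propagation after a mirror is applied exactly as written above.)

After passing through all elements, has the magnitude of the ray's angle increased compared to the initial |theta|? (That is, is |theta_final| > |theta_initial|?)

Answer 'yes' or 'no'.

Answer: yes

Derivation:
Initial: x=-10.0000 theta=-0.3000
After 1 (propagate distance d=20): x=-16.0000 theta=-0.3000
After 2 (thin lens f=38): x=-16.0000 theta=23/190 (≈0.1211)
After 3 (propagate distance d=18): x=-1313/95 (≈-13.8211) theta=23/190 (≈0.1211)
After 4 (thin lens f=54): x=-1313/95 (≈-13.8211) theta=967/2565 (≈0.3770)
After 5 (propagate distance d=15): x=-6982/855 (≈-8.1661) theta=967/2565 (≈0.3770)
After 6 (thin lens f=44): x=-6982/855 (≈-8.1661) theta=31747/56430 (≈0.5626)
After 7 (propagate distance d=28): x=214052/28215 (≈7.5865) theta=31747/56430 (≈0.5626)
After 8 (thin lens f=-11): x=214052/28215 (≈7.5865) theta=86369/68970 (≈1.2523)
After 9 (propagate distance d=22 (to screen)): x=991373/28215 (≈35.1364) theta=86369/68970 (≈1.2523)
|theta_initial|=0.3000 |theta_final|=86369/68970 (≈1.2523) -> increased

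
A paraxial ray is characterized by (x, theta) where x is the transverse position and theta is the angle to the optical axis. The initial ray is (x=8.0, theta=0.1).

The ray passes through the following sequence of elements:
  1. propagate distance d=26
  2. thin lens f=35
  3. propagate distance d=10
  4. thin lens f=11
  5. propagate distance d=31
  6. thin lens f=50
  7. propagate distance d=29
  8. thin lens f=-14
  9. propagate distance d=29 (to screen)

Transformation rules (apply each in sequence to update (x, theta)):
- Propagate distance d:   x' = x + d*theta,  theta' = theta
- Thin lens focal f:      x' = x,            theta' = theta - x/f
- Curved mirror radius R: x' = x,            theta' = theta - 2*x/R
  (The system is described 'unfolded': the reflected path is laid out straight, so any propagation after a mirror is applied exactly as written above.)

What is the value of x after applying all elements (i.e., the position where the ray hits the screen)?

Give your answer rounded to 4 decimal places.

Answer: -131.4852

Derivation:
Initial: x=8.0000 theta=0.1000
After 1 (propagate distance d=26): x=10.6000 theta=0.1000
After 2 (thin lens f=35): x=10.6000 theta=-71/350 (≈-0.2029)
After 3 (propagate distance d=10): x=60/7 (≈8.5714) theta=-71/350 (≈-0.2029)
After 4 (thin lens f=11): x=60/7 (≈8.5714) theta=-3781/3850 (≈-0.9821)
After 5 (propagate distance d=31): x=-84211/3850 (≈-21.8730) theta=-3781/3850 (≈-0.9821)
After 6 (thin lens f=50): x=-84211/3850 (≈-21.8730) theta=-14977/27500 (≈-0.5446)
After 7 (propagate distance d=29): x=-659171/17500 (≈-37.6669) theta=-14977/27500 (≈-0.5446)
After 8 (thin lens f=-14): x=-659171/17500 (≈-37.6669) theta=-8718627/2695000 (≈-3.2351)
After 9 (propagate distance d=29 (to screen)): x=-354352517/2695000 (≈-131.4852) theta=-8718627/2695000 (≈-3.2351)
Rounded to 4 decimal places: x = -131.4852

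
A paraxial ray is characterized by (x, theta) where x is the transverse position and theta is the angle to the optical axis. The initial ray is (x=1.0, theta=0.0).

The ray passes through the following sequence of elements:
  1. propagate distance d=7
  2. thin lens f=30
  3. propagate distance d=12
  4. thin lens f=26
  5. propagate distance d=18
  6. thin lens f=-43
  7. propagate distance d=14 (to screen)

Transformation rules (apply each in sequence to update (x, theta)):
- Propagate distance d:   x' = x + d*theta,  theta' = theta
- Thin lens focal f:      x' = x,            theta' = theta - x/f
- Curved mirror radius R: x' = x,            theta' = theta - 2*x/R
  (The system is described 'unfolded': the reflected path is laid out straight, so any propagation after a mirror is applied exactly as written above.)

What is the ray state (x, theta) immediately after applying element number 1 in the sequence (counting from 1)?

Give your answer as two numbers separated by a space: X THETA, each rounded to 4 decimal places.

Answer: 1.0000 0.0000

Derivation:
Initial: x=1.0000 theta=0.0000
After 1 (propagate distance d=7): x=1.0000 theta=0.0000
Rounded to 4 decimal places: x = 1.0000, theta = 0.0000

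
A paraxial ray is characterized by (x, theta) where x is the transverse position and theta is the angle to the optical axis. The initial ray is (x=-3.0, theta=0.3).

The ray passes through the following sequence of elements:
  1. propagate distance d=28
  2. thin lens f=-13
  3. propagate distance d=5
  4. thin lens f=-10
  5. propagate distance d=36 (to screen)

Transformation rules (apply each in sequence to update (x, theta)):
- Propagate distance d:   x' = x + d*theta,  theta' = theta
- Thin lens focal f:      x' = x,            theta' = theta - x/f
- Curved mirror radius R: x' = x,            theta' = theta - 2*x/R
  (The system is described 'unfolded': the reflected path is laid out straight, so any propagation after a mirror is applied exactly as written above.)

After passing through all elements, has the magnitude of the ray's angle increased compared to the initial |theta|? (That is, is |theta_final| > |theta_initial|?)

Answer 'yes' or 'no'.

Answer: yes

Derivation:
Initial: x=-3.0000 theta=0.3000
After 1 (propagate distance d=28): x=5.4000 theta=0.3000
After 2 (thin lens f=-13): x=5.4000 theta=93/130 (≈0.7154)
After 3 (propagate distance d=5): x=1167/130 (≈8.9769) theta=93/130 (≈0.7154)
After 4 (thin lens f=-10): x=1167/130 (≈8.9769) theta=2097/1300 (≈1.6131)
After 5 (propagate distance d=36 (to screen)): x=43581/650 (≈67.0477) theta=2097/1300 (≈1.6131)
|theta_initial|=0.3000 |theta_final|=2097/1300 (≈1.6131) -> increased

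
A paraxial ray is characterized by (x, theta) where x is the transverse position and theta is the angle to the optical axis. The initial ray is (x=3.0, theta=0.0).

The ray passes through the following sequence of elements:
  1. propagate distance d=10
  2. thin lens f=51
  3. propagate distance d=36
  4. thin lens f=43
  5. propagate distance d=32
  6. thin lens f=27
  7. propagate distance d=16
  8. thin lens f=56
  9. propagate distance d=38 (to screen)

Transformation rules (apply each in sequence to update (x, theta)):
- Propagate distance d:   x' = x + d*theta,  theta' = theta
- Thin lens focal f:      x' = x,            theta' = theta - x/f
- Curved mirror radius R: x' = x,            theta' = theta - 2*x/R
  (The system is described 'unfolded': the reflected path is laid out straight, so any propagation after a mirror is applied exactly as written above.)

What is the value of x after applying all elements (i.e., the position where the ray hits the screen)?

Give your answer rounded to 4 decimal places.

Answer: -1.3085

Derivation:
Initial: x=3.0000 theta=0.0000
After 1 (propagate distance d=10): x=3.0000 theta=0.0000
After 2 (thin lens f=51): x=3.0000 theta=-1/17 (≈-0.0588)
After 3 (propagate distance d=36): x=15/17 (≈0.8824) theta=-1/17 (≈-0.0588)
After 4 (thin lens f=43): x=15/17 (≈0.8824) theta=-58/731 (≈-0.0793)
After 5 (propagate distance d=32): x=-1211/731 (≈-1.6566) theta=-58/731 (≈-0.0793)
After 6 (thin lens f=27): x=-1211/731 (≈-1.6566) theta=-355/19737 (≈-0.0180)
After 7 (propagate distance d=16): x=-38377/19737 (≈-1.9444) theta=-355/19737 (≈-0.0180)
After 8 (thin lens f=56): x=-38377/19737 (≈-1.9444) theta=18497/1105272 (≈0.0167)
After 9 (propagate distance d=38 (to screen)): x=-723113/552636 (≈-1.3085) theta=18497/1105272 (≈0.0167)
Rounded to 4 decimal places: x = -1.3085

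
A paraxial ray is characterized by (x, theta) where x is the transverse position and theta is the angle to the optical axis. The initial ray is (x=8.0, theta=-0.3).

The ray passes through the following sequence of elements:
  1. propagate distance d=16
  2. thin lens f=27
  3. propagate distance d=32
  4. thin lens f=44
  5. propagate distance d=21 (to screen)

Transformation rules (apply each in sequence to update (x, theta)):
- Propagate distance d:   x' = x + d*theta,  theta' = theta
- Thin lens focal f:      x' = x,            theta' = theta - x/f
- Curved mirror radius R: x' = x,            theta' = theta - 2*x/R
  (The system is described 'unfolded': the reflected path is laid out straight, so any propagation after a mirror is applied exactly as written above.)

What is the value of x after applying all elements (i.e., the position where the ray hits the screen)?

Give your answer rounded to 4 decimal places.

Answer: -14.1168

Derivation:
Initial: x=8.0000 theta=-0.3000
After 1 (propagate distance d=16): x=3.2000 theta=-0.3000
After 2 (thin lens f=27): x=3.2000 theta=-113/270 (≈-0.4185)
After 3 (propagate distance d=32): x=-1376/135 (≈-10.1926) theta=-113/270 (≈-0.4185)
After 4 (thin lens f=44): x=-1376/135 (≈-10.1926) theta=-37/198 (≈-0.1869)
After 5 (propagate distance d=21 (to screen)): x=-41927/2970 (≈-14.1168) theta=-37/198 (≈-0.1869)
Rounded to 4 decimal places: x = -14.1168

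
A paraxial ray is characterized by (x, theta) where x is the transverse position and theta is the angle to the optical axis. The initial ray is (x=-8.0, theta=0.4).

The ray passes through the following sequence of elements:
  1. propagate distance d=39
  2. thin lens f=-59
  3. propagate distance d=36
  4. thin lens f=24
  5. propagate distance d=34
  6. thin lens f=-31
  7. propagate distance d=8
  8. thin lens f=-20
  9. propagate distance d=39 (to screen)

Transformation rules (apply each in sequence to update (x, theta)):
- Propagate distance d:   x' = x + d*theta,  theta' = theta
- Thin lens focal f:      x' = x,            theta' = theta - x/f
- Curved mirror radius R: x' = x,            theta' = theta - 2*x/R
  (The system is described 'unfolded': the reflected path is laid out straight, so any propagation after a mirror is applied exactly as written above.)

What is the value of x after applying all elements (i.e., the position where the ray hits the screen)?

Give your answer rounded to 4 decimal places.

Answer: -2.1821

Derivation:
Initial: x=-8.0000 theta=0.4000
After 1 (propagate distance d=39): x=7.6000 theta=0.4000
After 2 (thin lens f=-59): x=7.6000 theta=156/295 (≈0.5288)
After 3 (propagate distance d=36): x=7858/295 (≈26.6373) theta=156/295 (≈0.5288)
After 4 (thin lens f=24): x=7858/295 (≈26.6373) theta=-2057/3540 (≈-0.5811)
After 5 (propagate distance d=34): x=12179/1770 (≈6.8808) theta=-2057/3540 (≈-0.5811)
After 6 (thin lens f=-31): x=12179/1770 (≈6.8808) theta=-39409/109740 (≈-0.3591)
After 7 (propagate distance d=8): x=219913/54870 (≈4.0079) theta=-39409/109740 (≈-0.3591)
After 8 (thin lens f=-20): x=219913/54870 (≈4.0079) theta=-58059/365800 (≈-0.1587)
After 9 (propagate distance d=39 (to screen)): x=-2394643/1097400 (≈-2.1821) theta=-58059/365800 (≈-0.1587)
Rounded to 4 decimal places: x = -2.1821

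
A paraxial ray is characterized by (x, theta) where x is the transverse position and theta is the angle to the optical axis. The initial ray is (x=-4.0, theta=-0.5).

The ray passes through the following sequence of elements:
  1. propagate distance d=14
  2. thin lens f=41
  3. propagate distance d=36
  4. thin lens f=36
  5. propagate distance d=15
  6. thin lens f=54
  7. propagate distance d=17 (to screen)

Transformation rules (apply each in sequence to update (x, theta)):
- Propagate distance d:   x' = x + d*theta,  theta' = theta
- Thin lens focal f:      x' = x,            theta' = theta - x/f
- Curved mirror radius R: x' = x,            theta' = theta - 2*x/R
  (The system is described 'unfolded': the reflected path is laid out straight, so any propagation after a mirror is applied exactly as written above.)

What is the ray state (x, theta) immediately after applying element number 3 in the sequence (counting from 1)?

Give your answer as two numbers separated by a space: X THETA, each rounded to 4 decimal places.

Initial: x=-4.0000 theta=-0.5000
After 1 (propagate distance d=14): x=-11.0000 theta=-0.5000
After 2 (thin lens f=41): x=-11.0000 theta=-19/82 (≈-0.2317)
After 3 (propagate distance d=36): x=-793/41 (≈-19.3415) theta=-19/82 (≈-0.2317)
Rounded to 4 decimal places: x = -19.3415, theta = -0.2317

Answer: -19.3415 -0.2317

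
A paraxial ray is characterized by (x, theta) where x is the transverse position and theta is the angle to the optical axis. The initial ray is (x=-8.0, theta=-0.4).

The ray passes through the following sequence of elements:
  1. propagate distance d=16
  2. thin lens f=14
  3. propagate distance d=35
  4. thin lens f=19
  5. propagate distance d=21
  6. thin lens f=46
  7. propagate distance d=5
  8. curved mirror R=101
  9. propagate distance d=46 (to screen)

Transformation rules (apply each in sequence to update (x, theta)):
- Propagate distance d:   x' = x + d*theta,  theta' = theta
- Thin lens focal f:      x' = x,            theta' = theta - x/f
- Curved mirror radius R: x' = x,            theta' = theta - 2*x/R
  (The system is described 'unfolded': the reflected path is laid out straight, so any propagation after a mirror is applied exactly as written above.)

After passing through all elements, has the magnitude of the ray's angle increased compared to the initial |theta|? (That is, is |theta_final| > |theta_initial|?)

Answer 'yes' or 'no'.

Answer: no

Derivation:
Initial: x=-8.0000 theta=-0.4000
After 1 (propagate distance d=16): x=-14.4000 theta=-0.4000
After 2 (thin lens f=14): x=-14.4000 theta=22/35 (≈0.6286)
After 3 (propagate distance d=35): x=7.6000 theta=22/35 (≈0.6286)
After 4 (thin lens f=19): x=7.6000 theta=8/35 (≈0.2286)
After 5 (propagate distance d=21): x=12.4000 theta=8/35 (≈0.2286)
After 6 (thin lens f=46): x=12.4000 theta=-33/805 (≈-0.0410)
After 7 (propagate distance d=5): x=9817/805 (≈12.1950) theta=-33/805 (≈-0.0410)
After 8 (curved mirror R=101): x=9817/805 (≈12.1950) theta=-3281/11615 (≈-0.2825)
After 9 (propagate distance d=46 (to screen)): x=-12993/16261 (≈-0.7990) theta=-3281/11615 (≈-0.2825)
|theta_initial|=0.4000 |theta_final|=3281/11615 (≈0.2825) -> not increased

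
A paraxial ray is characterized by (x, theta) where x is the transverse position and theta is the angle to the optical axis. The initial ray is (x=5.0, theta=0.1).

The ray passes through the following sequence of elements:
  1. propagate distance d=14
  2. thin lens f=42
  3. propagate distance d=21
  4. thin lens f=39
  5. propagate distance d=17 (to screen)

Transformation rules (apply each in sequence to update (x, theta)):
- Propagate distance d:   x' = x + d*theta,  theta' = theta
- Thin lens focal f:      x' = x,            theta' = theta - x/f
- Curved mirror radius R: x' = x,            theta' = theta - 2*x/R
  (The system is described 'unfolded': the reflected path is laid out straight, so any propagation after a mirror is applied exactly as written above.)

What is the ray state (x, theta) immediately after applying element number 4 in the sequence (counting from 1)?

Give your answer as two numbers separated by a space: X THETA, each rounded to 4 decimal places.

Initial: x=5.0000 theta=0.1000
After 1 (propagate distance d=14): x=6.4000 theta=0.1000
After 2 (thin lens f=42): x=6.4000 theta=-11/210 (≈-0.0524)
After 3 (propagate distance d=21): x=5.3000 theta=-11/210 (≈-0.0524)
After 4 (thin lens f=39): x=5.3000 theta=-257/1365 (≈-0.1883)
Rounded to 4 decimal places: x = 5.3000, theta = -0.1883

Answer: 5.3000 -0.1883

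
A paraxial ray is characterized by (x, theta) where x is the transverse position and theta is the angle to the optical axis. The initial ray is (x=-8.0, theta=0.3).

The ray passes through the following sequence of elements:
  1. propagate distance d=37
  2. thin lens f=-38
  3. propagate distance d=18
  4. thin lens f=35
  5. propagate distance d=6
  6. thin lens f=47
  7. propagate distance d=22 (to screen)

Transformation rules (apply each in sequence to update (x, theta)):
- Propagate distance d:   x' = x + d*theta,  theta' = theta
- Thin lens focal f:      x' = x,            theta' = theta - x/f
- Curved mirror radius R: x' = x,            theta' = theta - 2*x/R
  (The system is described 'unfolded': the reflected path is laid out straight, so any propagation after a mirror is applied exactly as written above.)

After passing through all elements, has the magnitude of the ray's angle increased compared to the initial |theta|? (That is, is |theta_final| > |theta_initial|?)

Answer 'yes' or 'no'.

Initial: x=-8.0000 theta=0.3000
After 1 (propagate distance d=37): x=3.1000 theta=0.3000
After 2 (thin lens f=-38): x=3.1000 theta=29/76 (≈0.3816)
After 3 (propagate distance d=18): x=947/95 (≈9.9684) theta=29/76 (≈0.3816)
After 4 (thin lens f=35): x=947/95 (≈9.9684) theta=1287/13300 (≈0.0968)
After 5 (propagate distance d=6): x=70151/6650 (≈10.5490) theta=1287/13300 (≈0.0968)
After 6 (thin lens f=47): x=70151/6650 (≈10.5490) theta=-79813/625100 (≈-0.1277)
After 7 (propagate distance d=22 (to screen)): x=1209577/156275 (≈7.7401) theta=-79813/625100 (≈-0.1277)
|theta_initial|=0.3000 |theta_final|=79813/625100 (≈0.1277) -> not increased

Answer: no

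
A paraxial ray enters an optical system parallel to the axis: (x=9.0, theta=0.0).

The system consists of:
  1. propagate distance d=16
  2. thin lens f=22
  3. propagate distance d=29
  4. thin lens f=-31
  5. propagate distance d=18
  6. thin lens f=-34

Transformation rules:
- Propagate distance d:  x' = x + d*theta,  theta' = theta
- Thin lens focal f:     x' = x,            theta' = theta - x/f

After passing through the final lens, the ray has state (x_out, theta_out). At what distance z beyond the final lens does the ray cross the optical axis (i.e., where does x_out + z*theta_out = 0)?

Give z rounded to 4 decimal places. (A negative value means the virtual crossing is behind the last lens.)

Initial: x=9.0000 theta=0.0000
After 1 (propagate distance d=16): x=9.0000 theta=0.0000
After 2 (thin lens f=22): x=9.0000 theta=-9/22 (≈-0.4091)
After 3 (propagate distance d=29): x=-63/22 (≈-2.8636) theta=-9/22 (≈-0.4091)
After 4 (thin lens f=-31): x=-63/22 (≈-2.8636) theta=-171/341 (≈-0.5015)
After 5 (propagate distance d=18): x=-8109/682 (≈-11.8900) theta=-171/341 (≈-0.5015)
After 6 (thin lens f=-34): x=-8109/682 (≈-11.8900) theta=-1161/1364 (≈-0.8512)
z_focus = -x_out/theta_out = -(-8109/682)/(-1161/1364) = -1802/129 ≈ -13.9690
Rounded to 4 decimal places: z = -13.9690

Answer: -13.9690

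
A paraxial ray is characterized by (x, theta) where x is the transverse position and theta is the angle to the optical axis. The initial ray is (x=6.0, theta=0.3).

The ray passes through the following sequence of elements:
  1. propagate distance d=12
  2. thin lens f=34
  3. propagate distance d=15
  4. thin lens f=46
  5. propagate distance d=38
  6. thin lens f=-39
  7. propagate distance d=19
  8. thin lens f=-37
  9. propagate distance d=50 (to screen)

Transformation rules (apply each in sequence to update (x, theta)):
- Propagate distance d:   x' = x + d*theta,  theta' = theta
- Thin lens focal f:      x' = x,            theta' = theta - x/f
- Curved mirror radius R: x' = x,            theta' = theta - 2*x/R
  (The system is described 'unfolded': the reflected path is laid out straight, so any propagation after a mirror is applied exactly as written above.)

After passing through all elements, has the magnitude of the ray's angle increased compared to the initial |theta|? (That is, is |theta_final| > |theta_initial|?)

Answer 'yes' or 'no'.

Answer: no

Derivation:
Initial: x=6.0000 theta=0.3000
After 1 (propagate distance d=12): x=9.6000 theta=0.3000
After 2 (thin lens f=34): x=9.6000 theta=3/170 (≈0.0176)
After 3 (propagate distance d=15): x=1677/170 (≈9.8647) theta=3/170 (≈0.0176)
After 4 (thin lens f=46): x=1677/170 (≈9.8647) theta=-1539/7820 (≈-0.1968)
After 5 (propagate distance d=38): x=933/391 (≈2.3862) theta=-1539/7820 (≈-0.1968)
After 6 (thin lens f=-39): x=933/391 (≈2.3862) theta=-811/5980 (≈-0.1356)
After 7 (propagate distance d=19): x=-19373/101660 (≈-0.1906) theta=-811/5980 (≈-0.1356)
After 8 (thin lens f=-37): x=-19373/101660 (≈-0.1906) theta=-132373/940355 (≈-0.1408)
After 9 (propagate distance d=50 (to screen)): x=-27191401/3761420 (≈-7.2290) theta=-132373/940355 (≈-0.1408)
|theta_initial|=0.3000 |theta_final|=132373/940355 (≈0.1408) -> not increased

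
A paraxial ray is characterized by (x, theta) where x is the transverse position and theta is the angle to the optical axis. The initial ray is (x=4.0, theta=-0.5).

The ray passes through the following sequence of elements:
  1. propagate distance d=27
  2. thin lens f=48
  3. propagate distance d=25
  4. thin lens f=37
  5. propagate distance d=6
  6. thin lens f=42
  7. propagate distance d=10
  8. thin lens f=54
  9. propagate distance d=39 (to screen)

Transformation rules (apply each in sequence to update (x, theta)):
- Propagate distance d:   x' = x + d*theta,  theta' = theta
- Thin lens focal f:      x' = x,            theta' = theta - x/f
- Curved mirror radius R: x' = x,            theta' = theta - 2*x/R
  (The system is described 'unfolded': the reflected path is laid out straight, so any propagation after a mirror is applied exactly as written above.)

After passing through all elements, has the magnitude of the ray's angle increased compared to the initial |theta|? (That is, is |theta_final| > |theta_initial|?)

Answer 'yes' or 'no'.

Answer: yes

Derivation:
Initial: x=4.0000 theta=-0.5000
After 1 (propagate distance d=27): x=-9.5000 theta=-0.5000
After 2 (thin lens f=48): x=-9.5000 theta=-29/96 (≈-0.3021)
After 3 (propagate distance d=25): x=-1637/96 (≈-17.0521) theta=-29/96 (≈-0.3021)
After 4 (thin lens f=37): x=-1637/96 (≈-17.0521) theta=47/296 (≈0.1588)
After 5 (propagate distance d=6): x=-57185/3552 (≈-16.0994) theta=47/296 (≈0.1588)
After 6 (thin lens f=42): x=-57185/3552 (≈-16.0994) theta=80873/149184 (≈0.5421)
After 7 (propagate distance d=10): x=-99565/9324 (≈-10.6784) theta=80873/149184 (≈0.5421)
After 8 (thin lens f=54): x=-99565/9324 (≈-10.6784) theta=80543/108864 (≈0.7398)
After 9 (propagate distance d=39 (to screen)): x=24403823/1342656 (≈18.1758) theta=80543/108864 (≈0.7398)
|theta_initial|=0.5000 |theta_final|=80543/108864 (≈0.7398) -> increased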